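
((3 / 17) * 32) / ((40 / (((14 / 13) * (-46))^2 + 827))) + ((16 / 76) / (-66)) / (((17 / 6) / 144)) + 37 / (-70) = 19440537899 / 42031990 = 462.52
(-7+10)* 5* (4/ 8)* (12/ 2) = 45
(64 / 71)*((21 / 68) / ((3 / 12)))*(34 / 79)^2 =91392 / 443111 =0.21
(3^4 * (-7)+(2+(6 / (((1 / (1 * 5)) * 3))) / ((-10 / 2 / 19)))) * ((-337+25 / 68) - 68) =16591545 / 68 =243993.31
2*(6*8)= 96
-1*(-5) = 5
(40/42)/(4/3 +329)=20/6937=0.00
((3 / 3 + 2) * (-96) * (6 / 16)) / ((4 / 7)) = -189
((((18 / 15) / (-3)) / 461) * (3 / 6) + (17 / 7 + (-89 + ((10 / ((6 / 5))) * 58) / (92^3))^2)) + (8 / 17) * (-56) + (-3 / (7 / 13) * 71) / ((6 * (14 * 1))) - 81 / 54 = 20670167768329869671993 / 2619542285225026560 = 7890.76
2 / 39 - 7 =-271 / 39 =-6.95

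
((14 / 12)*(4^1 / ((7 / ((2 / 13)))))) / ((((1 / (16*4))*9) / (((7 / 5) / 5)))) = 1792 / 8775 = 0.20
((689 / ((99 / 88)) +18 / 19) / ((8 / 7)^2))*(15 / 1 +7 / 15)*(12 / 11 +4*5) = 864482402 / 5643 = 153195.53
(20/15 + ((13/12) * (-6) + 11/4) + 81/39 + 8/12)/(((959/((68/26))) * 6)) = 289/1944852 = 0.00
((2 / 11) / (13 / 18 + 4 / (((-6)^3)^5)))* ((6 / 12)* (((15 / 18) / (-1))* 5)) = -489776025600 / 933839622133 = -0.52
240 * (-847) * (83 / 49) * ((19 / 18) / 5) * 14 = -3053072 / 3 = -1017690.67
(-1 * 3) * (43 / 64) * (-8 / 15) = 43 / 40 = 1.08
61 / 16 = 3.81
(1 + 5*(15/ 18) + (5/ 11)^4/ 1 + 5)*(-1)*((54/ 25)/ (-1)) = 8071659/ 366025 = 22.05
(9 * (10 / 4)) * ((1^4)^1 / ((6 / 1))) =15 / 4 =3.75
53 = 53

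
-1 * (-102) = 102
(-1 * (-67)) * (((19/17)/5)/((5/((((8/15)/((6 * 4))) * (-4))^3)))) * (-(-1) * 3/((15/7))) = -570304/193640625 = -0.00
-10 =-10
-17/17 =-1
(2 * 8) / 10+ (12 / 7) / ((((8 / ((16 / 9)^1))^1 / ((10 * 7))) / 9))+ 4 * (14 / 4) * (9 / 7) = 1298 / 5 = 259.60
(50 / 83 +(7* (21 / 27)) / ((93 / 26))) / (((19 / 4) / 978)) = 10129472 / 23157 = 437.43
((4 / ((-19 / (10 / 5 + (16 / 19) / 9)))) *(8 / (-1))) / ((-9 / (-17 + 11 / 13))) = 801920 / 126711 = 6.33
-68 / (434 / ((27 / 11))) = -918 / 2387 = -0.38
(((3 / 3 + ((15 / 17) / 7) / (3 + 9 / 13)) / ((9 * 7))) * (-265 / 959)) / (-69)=521785 / 7937343792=0.00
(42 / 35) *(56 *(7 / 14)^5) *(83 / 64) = 1743 / 640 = 2.72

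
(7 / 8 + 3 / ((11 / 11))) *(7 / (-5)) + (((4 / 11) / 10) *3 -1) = -2779 / 440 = -6.32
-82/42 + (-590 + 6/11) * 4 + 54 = -532633/231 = -2305.77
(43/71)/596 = 43/42316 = 0.00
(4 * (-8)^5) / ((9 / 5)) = -655360 / 9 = -72817.78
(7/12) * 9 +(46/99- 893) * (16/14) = -401857/396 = -1014.79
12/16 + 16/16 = 7/4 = 1.75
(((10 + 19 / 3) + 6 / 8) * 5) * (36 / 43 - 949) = -41790275 / 516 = -80988.91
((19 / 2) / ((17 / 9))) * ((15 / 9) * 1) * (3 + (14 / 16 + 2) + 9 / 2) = 23655 / 272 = 86.97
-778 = -778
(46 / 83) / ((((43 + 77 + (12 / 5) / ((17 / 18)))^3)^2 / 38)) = 164814338328125 / 26498660949547124137132032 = 0.00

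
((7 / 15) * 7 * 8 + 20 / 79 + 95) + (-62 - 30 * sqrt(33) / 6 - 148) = -105007 / 1185 - 5 * sqrt(33) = -117.34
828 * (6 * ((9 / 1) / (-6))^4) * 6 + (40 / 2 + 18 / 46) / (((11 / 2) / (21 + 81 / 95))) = 150984.02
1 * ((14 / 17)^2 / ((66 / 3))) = 98 / 3179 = 0.03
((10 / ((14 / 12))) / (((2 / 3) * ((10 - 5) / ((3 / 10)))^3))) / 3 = 81 / 87500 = 0.00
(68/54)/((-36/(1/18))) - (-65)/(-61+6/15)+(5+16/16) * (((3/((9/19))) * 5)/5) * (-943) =-31662008449/883548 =-35835.07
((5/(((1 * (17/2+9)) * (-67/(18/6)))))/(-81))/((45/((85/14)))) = 17/797769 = 0.00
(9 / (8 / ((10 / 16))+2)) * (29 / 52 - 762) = -1781775 / 3848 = -463.04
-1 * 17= -17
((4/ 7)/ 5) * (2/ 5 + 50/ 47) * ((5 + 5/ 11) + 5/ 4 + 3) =20984/ 12925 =1.62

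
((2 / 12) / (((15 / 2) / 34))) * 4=136 / 45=3.02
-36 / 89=-0.40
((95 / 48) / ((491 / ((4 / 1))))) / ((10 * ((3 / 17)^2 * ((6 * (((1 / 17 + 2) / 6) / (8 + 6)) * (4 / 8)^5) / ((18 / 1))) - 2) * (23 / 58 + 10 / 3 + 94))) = -4559264 / 552700083735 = -0.00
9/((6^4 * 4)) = 1/576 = 0.00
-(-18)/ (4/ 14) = 63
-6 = -6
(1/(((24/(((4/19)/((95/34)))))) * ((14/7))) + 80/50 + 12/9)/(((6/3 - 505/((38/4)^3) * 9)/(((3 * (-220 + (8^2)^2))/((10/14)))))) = -819271089/56605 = -14473.48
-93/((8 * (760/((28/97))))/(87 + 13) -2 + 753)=-1085/11219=-0.10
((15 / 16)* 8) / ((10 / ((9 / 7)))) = 27 / 28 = 0.96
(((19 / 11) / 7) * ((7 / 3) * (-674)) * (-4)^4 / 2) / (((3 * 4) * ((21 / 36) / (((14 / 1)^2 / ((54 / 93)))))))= -711398912 / 297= -2395282.53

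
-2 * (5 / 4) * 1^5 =-2.50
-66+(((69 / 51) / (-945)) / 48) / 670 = -34098926423 / 516650400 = -66.00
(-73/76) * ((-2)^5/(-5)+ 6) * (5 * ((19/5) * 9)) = -20367/10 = -2036.70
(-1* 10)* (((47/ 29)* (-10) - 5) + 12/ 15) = 5918/ 29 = 204.07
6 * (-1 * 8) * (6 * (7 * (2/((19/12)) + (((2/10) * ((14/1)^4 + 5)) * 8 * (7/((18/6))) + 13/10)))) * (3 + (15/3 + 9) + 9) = -714267144864/95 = -7518601524.88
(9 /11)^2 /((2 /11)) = 81 /22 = 3.68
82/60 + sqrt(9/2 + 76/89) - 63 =-1849/30 + sqrt(169634)/178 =-59.32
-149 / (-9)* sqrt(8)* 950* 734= 207795400* sqrt(2) / 9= 32651896.99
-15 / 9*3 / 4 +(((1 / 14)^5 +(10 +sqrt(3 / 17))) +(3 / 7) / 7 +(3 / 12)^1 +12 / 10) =sqrt(51) / 17 +27593669 / 2689120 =10.68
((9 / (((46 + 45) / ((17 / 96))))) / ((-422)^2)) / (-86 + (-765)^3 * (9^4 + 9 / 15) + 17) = -17 / 507795765827887648384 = -0.00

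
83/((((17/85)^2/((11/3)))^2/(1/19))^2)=16233667.52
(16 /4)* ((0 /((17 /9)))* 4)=0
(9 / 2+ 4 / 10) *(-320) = -1568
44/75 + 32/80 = 74/75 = 0.99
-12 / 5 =-2.40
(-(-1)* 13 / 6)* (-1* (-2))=13 / 3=4.33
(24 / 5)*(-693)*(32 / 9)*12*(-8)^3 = 363331584 / 5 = 72666316.80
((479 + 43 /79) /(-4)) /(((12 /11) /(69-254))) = 6424495 /316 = 20330.68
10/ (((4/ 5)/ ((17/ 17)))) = 25/ 2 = 12.50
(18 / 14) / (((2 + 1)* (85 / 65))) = 39 / 119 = 0.33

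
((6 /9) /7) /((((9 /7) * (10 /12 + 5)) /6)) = 8 /105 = 0.08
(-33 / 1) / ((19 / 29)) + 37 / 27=-25136 / 513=-49.00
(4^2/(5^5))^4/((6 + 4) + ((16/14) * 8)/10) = 229376/3643035888671875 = 0.00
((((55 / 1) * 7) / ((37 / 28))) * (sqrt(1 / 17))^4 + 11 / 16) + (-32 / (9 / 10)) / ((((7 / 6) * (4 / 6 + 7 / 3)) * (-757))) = 13944798493 / 8159357808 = 1.71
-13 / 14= -0.93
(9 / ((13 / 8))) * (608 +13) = 44712 / 13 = 3439.38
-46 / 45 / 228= -23 / 5130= -0.00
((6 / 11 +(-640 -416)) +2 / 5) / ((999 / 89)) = -5164492 / 54945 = -93.99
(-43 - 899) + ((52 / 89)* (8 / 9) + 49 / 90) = -7536899 / 8010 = -940.94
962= 962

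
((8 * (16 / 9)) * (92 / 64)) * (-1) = -184 / 9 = -20.44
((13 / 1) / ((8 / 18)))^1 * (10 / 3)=195 / 2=97.50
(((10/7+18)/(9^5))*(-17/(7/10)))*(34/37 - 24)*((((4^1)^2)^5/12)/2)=369706926080/45881073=8057.94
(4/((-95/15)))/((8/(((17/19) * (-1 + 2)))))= -0.07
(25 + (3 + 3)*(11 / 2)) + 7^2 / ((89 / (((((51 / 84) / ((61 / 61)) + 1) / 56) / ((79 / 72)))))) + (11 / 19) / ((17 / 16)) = 531955655 / 9084052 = 58.56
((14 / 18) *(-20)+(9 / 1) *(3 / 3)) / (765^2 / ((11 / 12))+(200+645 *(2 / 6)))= -649 / 63245385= -0.00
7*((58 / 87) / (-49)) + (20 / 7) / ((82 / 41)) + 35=109 / 3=36.33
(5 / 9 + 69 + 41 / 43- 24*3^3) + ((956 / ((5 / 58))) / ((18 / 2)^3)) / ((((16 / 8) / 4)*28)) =-632399183 / 1097145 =-576.40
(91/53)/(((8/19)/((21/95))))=1911/2120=0.90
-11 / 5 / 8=-0.28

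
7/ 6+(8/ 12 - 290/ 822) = 1217/ 822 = 1.48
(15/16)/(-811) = -0.00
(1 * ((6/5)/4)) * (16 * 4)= 96/5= 19.20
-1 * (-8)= 8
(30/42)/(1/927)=662.14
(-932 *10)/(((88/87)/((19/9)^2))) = -12196385/297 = -41065.27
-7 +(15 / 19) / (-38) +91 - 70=10093 / 722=13.98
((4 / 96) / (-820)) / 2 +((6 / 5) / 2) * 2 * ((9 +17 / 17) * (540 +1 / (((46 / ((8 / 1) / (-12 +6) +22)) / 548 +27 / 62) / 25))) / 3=77965686637 / 32655680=2387.51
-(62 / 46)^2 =-961 / 529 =-1.82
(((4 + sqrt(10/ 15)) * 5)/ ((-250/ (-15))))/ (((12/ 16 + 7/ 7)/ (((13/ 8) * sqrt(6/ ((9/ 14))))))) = 13 * sqrt(21) * (sqrt(6) + 12)/ 210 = 4.10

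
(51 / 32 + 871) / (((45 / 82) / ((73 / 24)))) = 83573539 / 17280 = 4836.43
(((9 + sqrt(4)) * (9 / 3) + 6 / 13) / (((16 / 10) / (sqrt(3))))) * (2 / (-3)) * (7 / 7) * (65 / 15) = -725 * sqrt(3) / 12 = -104.64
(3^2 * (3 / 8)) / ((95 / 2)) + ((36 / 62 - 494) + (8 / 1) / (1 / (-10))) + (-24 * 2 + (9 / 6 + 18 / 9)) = -7278253 / 11780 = -617.85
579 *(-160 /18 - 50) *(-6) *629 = 128680820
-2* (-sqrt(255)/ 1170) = sqrt(255)/ 585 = 0.03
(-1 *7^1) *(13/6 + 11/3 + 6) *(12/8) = -497/4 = -124.25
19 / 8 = 2.38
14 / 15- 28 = -406 / 15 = -27.07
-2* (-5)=10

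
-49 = -49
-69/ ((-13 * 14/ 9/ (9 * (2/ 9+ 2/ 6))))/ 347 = 3105/ 63154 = 0.05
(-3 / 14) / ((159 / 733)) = -733 / 742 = -0.99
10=10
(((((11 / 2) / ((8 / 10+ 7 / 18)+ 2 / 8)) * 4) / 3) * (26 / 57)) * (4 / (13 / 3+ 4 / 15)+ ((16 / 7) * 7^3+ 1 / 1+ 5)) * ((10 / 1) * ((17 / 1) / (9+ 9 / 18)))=70751824000 / 2150477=32900.53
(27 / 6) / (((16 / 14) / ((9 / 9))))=63 / 16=3.94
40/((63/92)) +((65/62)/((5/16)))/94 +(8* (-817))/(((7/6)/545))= -280255112324/91791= -3053187.27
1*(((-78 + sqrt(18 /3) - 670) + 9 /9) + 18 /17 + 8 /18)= -114061 /153 + sqrt(6)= -743.05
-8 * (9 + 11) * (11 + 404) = -66400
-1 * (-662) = 662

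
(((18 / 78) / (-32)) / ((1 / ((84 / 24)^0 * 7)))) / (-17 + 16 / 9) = 189 / 56992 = 0.00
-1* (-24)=24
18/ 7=2.57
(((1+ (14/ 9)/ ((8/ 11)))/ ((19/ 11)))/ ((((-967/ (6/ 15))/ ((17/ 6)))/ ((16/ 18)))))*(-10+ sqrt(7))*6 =169048/ 1488213 - 84524*sqrt(7)/ 7441065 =0.08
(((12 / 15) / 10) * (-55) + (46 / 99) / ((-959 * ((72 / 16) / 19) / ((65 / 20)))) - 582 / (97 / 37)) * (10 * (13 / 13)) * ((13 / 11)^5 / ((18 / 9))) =-359147008305709 / 137613086919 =-2609.83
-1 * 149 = -149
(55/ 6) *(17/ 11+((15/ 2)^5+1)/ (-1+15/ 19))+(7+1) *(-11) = -264545673/ 256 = -1033381.54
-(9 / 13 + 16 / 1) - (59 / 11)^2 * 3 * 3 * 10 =-2605.87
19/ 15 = 1.27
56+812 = 868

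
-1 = -1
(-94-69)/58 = -163/58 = -2.81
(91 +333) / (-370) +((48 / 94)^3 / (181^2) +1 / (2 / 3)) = 445581349573 / 1258497762110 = 0.35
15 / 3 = 5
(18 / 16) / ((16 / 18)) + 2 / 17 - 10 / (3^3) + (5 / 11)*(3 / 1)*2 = 1208585 / 323136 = 3.74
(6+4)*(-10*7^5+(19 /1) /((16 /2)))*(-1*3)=20168115 /4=5042028.75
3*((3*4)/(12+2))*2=36/7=5.14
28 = 28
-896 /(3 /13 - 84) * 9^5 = 76422528 /121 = 631591.14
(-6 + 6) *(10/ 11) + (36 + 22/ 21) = 37.05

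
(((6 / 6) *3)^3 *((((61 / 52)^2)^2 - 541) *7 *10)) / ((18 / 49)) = -20280244145175 / 7311616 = -2773702.03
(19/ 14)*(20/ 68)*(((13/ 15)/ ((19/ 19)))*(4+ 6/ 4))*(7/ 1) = 2717/ 204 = 13.32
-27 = -27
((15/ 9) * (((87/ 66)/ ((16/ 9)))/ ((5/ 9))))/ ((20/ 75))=11745/ 1408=8.34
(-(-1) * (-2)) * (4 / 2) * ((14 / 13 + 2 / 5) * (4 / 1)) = -1536 / 65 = -23.63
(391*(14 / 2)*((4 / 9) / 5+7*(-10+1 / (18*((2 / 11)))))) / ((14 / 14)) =-33388663 / 180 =-185492.57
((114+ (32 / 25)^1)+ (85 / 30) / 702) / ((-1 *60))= -12139409 / 6318000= -1.92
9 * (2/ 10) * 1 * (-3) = -27/ 5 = -5.40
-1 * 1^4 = -1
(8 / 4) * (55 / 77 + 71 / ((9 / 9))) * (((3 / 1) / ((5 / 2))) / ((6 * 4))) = 251 / 35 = 7.17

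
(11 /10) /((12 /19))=209 /120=1.74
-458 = -458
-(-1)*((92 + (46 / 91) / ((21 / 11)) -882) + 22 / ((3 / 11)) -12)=-1377962 / 1911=-721.07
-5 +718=713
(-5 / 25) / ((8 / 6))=-3 / 20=-0.15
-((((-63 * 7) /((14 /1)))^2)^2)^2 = -248155780267521 /256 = -969358516670.00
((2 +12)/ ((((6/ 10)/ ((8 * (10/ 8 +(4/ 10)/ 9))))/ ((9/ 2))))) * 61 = 198982/ 3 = 66327.33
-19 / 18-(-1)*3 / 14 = -53 / 63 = -0.84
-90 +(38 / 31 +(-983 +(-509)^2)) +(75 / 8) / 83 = 258009.34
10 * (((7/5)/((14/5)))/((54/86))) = 215/27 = 7.96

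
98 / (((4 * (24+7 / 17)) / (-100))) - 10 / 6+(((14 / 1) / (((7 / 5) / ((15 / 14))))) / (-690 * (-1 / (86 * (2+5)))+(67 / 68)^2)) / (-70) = -524356633375 / 5135695467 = -102.10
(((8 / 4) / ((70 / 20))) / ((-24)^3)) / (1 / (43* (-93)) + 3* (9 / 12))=-1333 / 72549792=-0.00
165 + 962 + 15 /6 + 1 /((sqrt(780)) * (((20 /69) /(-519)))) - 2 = 2255 /2 - 11937 * sqrt(195) /2600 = 1063.39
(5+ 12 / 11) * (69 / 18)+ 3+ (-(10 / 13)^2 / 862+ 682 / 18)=926429341 / 14422122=64.24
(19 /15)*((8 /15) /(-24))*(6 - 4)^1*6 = -76 /225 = -0.34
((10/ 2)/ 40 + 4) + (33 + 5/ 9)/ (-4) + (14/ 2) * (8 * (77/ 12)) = 25565/ 72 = 355.07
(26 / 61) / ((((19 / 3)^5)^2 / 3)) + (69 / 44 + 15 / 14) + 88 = 10440819581279454713 / 115190472851565188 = 90.64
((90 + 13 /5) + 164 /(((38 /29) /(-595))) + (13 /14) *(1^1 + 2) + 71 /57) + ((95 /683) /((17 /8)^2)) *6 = -74372.13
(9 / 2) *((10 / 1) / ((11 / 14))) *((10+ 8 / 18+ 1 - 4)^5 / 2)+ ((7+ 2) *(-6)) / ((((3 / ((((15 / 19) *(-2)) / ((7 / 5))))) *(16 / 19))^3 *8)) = 33194530357868305 / 50697529344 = 654756.37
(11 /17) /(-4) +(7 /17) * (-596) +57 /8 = -32429 /136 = -238.45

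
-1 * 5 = -5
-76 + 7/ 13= -981/ 13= -75.46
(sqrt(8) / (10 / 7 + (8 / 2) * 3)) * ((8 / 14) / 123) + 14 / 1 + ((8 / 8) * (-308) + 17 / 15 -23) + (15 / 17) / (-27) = -241663 / 765 + 4 * sqrt(2) / 5781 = -315.90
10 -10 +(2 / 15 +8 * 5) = 602 / 15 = 40.13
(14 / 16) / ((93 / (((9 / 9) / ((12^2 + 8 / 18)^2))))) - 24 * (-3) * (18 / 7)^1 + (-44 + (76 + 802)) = 2990002081323 / 2933840000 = 1019.14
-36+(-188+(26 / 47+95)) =-6037 / 47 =-128.45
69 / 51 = 23 / 17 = 1.35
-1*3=-3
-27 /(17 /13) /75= -117 /425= -0.28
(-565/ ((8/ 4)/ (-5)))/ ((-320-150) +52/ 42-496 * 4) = -59325/ 103016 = -0.58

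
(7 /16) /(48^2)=7 /36864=0.00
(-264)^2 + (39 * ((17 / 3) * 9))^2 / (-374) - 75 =1298949 / 22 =59043.14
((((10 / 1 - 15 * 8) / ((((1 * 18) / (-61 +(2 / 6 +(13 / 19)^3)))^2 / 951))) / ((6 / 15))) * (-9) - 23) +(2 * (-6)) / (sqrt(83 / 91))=134418120114916171 / 5080955148 - 12 * sqrt(7553) / 83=26455273.14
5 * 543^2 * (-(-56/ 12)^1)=6879810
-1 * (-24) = 24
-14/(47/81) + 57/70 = -76701/3290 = -23.31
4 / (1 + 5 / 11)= 11 / 4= 2.75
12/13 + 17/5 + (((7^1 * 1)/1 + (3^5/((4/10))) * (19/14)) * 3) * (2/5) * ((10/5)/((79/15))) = 13774778/35945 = 383.22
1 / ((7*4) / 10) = 5 / 14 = 0.36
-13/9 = -1.44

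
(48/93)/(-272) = -0.00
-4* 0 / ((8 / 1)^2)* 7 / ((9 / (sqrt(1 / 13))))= 0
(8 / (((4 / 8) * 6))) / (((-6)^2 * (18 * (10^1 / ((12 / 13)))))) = 2 / 5265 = 0.00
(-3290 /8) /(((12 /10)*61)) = -8225 /1464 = -5.62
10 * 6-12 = 48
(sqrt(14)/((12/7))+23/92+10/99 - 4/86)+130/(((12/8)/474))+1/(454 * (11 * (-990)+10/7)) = 7 * sqrt(14)/12+6051486956182451/147308717160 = 41082.49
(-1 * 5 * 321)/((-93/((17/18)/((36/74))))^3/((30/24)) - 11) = 1997086966725/109445569040267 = 0.02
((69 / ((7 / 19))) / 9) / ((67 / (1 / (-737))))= -437 / 1036959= -0.00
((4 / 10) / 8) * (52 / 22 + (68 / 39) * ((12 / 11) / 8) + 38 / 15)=5507 / 21450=0.26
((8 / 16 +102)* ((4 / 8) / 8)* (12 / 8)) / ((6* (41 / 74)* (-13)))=-185 / 832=-0.22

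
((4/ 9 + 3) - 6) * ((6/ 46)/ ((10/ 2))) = -1/ 15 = -0.07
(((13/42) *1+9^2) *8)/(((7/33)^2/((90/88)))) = 5071275/343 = 14785.06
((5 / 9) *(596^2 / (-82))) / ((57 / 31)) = -27529240 / 21033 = -1308.86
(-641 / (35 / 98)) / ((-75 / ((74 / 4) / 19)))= 166019 / 7125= 23.30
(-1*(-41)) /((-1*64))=-41 /64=-0.64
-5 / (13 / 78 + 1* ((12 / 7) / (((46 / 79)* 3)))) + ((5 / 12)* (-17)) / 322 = -4.38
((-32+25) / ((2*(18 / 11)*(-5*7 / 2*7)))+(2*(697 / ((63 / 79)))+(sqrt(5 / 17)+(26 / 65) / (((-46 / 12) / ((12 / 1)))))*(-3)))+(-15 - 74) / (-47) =238864373 / 136206 - 3*sqrt(85) / 17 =1752.07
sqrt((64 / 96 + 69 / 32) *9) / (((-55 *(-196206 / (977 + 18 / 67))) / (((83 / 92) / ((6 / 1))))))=5434591 *sqrt(1626) / 3192852389760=0.00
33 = 33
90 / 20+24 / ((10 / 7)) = 213 / 10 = 21.30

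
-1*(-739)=739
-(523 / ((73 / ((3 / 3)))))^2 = -273529 / 5329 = -51.33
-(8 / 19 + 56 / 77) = -240 / 209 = -1.15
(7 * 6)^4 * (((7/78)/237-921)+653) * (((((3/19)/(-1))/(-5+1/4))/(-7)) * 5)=7340996144160/370747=19800554.41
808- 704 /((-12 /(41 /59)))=150232 /177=848.77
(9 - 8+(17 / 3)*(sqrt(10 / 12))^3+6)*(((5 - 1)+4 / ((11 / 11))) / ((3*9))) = 170*sqrt(30) / 729+56 / 27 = 3.35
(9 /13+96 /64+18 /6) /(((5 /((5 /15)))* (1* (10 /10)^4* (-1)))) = -9 /26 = -0.35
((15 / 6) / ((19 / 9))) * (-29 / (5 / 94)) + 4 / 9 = -110327 / 171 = -645.19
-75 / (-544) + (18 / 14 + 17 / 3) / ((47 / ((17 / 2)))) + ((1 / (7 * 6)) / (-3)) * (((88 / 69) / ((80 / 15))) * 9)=17019031 / 12349344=1.38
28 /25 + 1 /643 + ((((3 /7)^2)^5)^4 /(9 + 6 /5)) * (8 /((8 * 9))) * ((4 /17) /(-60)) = 33173483767330942142962673299745828684306 /29578110353311048587659341690414460845675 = 1.12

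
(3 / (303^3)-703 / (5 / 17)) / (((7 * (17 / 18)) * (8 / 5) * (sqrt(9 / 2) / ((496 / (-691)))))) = 13741450011496 * sqrt(2) / 254161862787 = 76.46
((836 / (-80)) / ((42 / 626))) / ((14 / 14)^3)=-65417 / 420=-155.75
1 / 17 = 0.06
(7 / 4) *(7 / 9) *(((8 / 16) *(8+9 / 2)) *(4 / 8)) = 1225 / 288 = 4.25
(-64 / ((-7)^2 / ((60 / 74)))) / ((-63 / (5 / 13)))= 3200 / 494949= 0.01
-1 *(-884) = 884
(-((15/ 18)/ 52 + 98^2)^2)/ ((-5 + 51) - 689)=8978730581209/ 62592192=143448.09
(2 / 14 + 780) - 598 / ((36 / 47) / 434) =-338053.30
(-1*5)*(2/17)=-10/17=-0.59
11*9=99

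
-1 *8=-8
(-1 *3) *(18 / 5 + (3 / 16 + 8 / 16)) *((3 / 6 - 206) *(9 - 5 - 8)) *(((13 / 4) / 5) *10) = -5497947 / 80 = -68724.34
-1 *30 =-30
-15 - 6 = -21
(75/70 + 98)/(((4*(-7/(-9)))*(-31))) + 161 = 1943989/12152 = 159.97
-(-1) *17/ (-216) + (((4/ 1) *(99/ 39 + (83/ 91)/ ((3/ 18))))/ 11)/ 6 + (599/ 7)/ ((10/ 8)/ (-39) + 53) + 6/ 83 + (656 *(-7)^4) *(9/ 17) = 2102051120504033651/ 2520882452088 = 833855.27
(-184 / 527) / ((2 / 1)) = -92 / 527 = -0.17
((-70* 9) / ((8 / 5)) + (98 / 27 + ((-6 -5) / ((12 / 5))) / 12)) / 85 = -168697 / 36720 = -4.59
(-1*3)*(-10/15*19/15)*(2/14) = 38/105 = 0.36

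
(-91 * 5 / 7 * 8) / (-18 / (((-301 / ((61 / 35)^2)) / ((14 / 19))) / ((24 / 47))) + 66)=-12230081500 / 1553887047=-7.87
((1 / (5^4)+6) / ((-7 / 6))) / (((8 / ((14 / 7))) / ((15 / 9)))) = -3751 / 1750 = -2.14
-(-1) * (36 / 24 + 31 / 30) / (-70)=-19 / 525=-0.04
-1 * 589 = -589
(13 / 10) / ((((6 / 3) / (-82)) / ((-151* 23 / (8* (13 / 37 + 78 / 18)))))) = 15805623 / 3200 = 4939.26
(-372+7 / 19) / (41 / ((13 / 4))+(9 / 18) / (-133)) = -1285102 / 43611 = -29.47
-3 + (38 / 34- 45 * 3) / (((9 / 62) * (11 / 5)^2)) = -3583339 / 18513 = -193.56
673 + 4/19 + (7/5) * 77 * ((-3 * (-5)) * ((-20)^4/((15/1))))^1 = 327724791/19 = 17248673.21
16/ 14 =8/ 7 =1.14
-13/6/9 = -13/54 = -0.24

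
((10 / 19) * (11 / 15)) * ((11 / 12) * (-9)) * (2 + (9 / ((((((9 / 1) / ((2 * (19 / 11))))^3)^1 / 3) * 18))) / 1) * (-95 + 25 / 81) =2585948170 / 4113747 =628.61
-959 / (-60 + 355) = -3.25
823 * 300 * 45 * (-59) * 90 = -58996755000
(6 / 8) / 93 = 1 / 124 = 0.01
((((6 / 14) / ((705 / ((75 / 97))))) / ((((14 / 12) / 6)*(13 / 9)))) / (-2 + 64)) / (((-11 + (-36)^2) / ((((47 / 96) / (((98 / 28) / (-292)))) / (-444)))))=1971 / 1019989579336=0.00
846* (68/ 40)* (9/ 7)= 64719/ 35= 1849.11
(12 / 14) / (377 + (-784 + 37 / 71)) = -71 / 33670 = -0.00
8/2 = 4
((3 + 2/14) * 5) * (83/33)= 830/21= 39.52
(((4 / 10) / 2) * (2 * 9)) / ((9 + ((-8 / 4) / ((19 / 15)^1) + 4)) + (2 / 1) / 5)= 342 / 1123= 0.30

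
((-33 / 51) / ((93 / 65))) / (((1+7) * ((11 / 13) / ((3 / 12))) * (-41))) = 845 / 2074272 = 0.00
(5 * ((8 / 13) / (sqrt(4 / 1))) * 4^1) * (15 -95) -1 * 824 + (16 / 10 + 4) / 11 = -940796 / 715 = -1315.80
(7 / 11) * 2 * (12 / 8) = 21 / 11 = 1.91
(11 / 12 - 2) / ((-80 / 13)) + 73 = 70249 / 960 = 73.18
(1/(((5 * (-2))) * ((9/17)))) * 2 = -17/45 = -0.38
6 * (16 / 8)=12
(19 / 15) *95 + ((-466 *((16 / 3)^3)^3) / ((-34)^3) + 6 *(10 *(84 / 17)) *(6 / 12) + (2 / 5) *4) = 20145177614557 / 483512895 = 41664.20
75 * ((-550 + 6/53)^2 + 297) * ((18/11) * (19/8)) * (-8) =-21807809780850/30899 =-705777202.53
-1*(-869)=869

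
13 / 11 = 1.18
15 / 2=7.50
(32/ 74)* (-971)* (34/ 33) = -528224/ 1221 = -432.62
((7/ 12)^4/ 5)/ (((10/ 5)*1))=2401/ 207360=0.01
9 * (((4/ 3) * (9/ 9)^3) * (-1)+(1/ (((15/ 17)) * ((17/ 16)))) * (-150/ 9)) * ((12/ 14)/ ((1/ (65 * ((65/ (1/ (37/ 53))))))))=-161327400/ 371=-434844.74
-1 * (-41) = 41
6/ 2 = 3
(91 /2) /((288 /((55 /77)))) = 65 /576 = 0.11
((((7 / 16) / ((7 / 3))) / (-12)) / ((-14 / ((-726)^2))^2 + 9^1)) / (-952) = 17363069361 / 9521073810989440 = 0.00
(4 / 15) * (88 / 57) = 352 / 855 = 0.41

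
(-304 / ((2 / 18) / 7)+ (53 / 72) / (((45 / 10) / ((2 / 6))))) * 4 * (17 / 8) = -316466747 / 1944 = -162791.54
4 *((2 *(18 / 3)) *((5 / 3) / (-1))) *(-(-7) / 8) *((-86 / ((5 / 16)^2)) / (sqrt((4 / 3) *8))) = 38528 *sqrt(6) / 5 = 18874.79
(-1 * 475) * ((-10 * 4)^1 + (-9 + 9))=19000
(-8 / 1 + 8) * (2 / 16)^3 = 0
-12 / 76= -3 / 19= -0.16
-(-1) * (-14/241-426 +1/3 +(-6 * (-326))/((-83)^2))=-2119013123/4980747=-425.44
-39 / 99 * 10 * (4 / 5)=-3.15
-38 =-38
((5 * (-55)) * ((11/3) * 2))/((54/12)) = -12100/27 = -448.15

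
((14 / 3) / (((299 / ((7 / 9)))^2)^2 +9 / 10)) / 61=336140 / 95963456148205077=0.00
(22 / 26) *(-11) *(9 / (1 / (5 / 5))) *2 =-2178 / 13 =-167.54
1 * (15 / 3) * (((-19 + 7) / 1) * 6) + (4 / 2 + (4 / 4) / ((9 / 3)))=-1073 / 3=-357.67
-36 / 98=-18 / 49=-0.37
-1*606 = -606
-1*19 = -19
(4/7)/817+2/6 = 5731/17157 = 0.33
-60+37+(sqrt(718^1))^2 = 695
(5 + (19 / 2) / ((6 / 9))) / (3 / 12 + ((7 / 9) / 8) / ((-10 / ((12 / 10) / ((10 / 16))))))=28875 / 347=83.21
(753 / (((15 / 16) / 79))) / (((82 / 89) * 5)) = 14118248 / 1025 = 13773.90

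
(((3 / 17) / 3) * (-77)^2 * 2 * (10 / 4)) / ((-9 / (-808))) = 23953160 / 153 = 156556.60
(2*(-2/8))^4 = 1/16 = 0.06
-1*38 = -38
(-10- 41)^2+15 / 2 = 5217 / 2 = 2608.50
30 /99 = 10 /33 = 0.30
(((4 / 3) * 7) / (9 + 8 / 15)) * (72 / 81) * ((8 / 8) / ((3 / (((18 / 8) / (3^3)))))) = 280 / 11583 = 0.02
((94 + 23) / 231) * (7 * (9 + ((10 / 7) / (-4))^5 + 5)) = 293530029 / 5916064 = 49.62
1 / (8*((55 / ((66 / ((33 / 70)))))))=7 / 22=0.32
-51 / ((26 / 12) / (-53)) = 16218 / 13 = 1247.54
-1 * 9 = -9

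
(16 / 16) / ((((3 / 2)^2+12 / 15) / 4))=1.31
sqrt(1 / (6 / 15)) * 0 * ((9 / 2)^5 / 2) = 0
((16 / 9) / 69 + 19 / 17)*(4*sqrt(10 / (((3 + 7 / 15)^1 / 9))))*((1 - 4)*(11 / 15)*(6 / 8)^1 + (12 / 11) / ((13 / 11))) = -253491*sqrt(78) / 132158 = -16.94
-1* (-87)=87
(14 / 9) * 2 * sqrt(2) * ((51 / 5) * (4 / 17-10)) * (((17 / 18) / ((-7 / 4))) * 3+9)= -20584 * sqrt(2) / 9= -3234.46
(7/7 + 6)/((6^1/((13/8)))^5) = 2599051/254803968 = 0.01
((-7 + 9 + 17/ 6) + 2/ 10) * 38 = 2869/ 15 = 191.27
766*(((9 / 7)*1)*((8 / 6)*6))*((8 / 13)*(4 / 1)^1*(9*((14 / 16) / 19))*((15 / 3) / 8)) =1240920 / 247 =5023.97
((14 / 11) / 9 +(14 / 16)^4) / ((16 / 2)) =0.09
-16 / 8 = -2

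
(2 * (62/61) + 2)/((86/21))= 2583/2623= 0.98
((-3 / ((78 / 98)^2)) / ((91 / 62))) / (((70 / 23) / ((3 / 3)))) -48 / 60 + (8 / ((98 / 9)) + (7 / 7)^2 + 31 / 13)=3648091 / 1614795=2.26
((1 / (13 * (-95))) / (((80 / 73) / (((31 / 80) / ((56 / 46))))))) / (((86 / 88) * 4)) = -572539 / 9516416000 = -0.00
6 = 6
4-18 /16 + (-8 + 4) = -9 /8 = -1.12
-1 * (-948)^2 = -898704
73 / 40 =1.82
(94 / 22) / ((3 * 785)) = 47 / 25905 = 0.00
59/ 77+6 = 521/ 77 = 6.77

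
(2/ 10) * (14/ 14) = 1/ 5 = 0.20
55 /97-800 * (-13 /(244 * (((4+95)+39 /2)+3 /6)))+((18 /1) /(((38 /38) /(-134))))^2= 5817744.93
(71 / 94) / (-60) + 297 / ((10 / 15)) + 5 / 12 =2514899 / 5640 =445.90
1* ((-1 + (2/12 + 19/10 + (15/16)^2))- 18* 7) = -476369/3840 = -124.05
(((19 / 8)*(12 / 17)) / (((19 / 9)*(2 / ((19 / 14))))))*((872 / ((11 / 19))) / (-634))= -1062423 / 829906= -1.28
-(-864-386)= 1250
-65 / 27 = -2.41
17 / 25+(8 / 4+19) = 542 / 25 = 21.68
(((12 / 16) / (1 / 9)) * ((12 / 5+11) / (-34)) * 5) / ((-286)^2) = -1809 / 11124256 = -0.00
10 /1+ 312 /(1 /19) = 5938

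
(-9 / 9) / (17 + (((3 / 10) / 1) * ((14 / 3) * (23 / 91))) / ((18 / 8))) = -585 / 10037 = -0.06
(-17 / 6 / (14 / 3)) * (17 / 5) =-289 / 140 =-2.06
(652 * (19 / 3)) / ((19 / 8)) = 5216 / 3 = 1738.67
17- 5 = 12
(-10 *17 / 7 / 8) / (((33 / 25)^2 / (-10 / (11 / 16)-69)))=48821875 / 335412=145.56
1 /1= 1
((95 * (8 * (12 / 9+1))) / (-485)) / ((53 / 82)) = -87248 / 15423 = -5.66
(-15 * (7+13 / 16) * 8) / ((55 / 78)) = -14625 / 11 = -1329.55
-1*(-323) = 323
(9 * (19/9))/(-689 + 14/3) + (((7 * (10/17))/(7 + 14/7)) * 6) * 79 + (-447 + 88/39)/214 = 62555147641/291283746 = 214.76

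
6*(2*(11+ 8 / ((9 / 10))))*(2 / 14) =716 / 21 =34.10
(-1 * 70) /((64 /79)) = -2765 /32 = -86.41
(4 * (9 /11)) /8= 9 /22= 0.41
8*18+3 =147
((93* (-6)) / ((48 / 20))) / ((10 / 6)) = -279 / 2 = -139.50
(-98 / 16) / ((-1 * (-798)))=-7 / 912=-0.01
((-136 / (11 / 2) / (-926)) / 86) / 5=0.00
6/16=3/8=0.38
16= 16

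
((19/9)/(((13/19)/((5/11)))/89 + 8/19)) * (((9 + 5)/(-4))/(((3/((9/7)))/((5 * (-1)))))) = 803225/22218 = 36.15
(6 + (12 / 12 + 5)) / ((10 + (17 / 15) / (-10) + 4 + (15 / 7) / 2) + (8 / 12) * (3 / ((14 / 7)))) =3150 / 4189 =0.75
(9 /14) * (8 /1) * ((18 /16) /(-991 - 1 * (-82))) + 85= 120181 /1414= 84.99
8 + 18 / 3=14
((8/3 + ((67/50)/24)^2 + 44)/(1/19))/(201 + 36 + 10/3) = 1276885291/346080000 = 3.69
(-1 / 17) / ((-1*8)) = 1 / 136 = 0.01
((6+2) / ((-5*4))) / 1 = -2 / 5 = -0.40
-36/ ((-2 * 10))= 9/ 5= 1.80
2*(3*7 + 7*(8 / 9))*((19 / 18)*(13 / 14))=8645 / 162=53.36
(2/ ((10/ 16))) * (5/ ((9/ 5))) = 80/ 9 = 8.89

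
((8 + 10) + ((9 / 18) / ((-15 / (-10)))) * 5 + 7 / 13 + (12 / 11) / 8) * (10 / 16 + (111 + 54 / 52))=204496801 / 89232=2291.74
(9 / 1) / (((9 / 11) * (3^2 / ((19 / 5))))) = 209 / 45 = 4.64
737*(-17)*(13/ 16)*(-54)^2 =-118737333/ 4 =-29684333.25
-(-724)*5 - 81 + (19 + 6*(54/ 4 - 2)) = 3627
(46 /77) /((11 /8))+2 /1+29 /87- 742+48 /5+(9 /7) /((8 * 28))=-2076458513 /2845920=-729.63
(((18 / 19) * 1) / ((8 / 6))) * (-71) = -1917 / 38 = -50.45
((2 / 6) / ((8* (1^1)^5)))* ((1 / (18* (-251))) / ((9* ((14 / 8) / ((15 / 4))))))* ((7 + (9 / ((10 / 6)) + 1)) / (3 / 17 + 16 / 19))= -21641 / 749156688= -0.00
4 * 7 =28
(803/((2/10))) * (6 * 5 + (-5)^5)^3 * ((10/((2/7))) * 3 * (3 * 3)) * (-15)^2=-25309399223287265625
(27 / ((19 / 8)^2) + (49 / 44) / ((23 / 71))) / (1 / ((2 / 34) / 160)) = 600931 / 198740608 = 0.00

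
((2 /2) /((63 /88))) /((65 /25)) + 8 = 6992 /819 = 8.54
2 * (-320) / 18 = -320 / 9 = -35.56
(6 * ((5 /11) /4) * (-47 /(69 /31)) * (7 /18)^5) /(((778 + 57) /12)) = -0.00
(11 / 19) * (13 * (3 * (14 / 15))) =2002 / 95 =21.07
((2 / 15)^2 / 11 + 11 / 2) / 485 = 27233 / 2400750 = 0.01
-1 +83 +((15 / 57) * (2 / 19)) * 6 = 29662 / 361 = 82.17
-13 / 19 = -0.68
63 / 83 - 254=-21019 / 83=-253.24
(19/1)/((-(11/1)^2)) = -0.16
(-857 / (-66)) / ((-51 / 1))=-857 / 3366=-0.25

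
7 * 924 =6468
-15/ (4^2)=-15/ 16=-0.94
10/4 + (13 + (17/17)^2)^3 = 5493/2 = 2746.50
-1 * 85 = -85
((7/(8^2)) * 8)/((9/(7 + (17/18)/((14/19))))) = 2087/2592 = 0.81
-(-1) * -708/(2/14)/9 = -1652/3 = -550.67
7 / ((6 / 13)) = 15.17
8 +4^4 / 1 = 264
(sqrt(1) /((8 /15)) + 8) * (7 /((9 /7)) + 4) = 6715 /72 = 93.26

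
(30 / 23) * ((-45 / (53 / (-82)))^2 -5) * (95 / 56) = 19382928375 / 1808996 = 10714.74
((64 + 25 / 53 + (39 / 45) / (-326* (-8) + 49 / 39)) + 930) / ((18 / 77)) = 93861579322 / 22063635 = 4254.13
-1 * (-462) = 462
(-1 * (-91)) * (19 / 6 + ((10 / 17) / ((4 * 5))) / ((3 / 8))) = 30121 / 102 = 295.30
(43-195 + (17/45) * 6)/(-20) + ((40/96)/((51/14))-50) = -42.40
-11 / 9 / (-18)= 11 / 162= 0.07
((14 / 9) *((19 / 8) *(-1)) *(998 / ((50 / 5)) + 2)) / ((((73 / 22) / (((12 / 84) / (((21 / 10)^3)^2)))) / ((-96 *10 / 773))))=3404192000000 / 14519089325727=0.23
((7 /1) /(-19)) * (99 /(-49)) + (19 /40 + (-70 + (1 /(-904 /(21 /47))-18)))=-612989817 /7063630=-86.78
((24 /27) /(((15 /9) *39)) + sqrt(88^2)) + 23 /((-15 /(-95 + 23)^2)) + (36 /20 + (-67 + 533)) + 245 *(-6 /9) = -4420447 /585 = -7556.32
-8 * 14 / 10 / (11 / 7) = -392 / 55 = -7.13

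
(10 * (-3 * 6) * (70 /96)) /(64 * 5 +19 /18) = -4725 /11558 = -0.41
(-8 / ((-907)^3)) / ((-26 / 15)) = -60 / 9699854359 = -0.00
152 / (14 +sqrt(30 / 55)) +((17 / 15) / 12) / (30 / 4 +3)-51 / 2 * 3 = -13329004 / 203175-76 * sqrt(66) / 1075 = -66.18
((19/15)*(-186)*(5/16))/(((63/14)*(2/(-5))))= 2945/72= 40.90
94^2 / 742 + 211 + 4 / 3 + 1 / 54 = 4492829 / 20034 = 224.26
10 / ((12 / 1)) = 5 / 6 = 0.83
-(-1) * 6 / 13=0.46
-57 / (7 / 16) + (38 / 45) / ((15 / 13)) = -612142 / 4725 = -129.55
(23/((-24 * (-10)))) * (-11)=-253/240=-1.05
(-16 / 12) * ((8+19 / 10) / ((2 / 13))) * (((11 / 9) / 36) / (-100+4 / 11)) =0.03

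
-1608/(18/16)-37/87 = -41463/29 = -1429.76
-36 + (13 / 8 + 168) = 1069 / 8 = 133.62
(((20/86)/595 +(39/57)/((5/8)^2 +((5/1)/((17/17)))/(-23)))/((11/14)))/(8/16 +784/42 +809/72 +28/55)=0.16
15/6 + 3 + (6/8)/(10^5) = 5.50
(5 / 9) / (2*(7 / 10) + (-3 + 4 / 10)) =-25 / 54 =-0.46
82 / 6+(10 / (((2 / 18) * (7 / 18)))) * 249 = 1210427 / 21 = 57639.38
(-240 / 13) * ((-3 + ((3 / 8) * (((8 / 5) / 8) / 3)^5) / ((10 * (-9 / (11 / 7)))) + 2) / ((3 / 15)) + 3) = 39253847 / 1063125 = 36.92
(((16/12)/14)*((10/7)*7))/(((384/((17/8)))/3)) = 85/5376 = 0.02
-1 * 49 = -49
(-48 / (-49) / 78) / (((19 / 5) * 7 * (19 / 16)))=640 / 1609699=0.00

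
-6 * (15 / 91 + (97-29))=-37218 / 91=-408.99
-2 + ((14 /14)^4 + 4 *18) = 71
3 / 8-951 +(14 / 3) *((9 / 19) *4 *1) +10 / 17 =-2432047 / 2584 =-941.19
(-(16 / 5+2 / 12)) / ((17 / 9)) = -303 / 170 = -1.78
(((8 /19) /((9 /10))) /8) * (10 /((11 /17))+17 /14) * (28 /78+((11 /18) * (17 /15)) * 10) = 7.10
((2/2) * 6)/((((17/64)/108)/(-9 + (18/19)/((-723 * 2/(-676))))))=-1624997376/77843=-20875.32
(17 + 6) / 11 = 23 / 11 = 2.09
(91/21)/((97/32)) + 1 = 707/291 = 2.43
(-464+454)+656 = 646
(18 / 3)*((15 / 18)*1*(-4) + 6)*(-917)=-14672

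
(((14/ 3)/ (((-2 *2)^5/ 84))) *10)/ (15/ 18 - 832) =735/ 159584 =0.00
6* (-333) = -1998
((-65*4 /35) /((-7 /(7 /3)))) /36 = 13 /189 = 0.07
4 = 4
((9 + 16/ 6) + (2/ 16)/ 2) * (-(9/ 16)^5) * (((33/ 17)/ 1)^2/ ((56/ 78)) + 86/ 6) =-12.93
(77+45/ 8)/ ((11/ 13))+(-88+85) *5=7273/ 88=82.65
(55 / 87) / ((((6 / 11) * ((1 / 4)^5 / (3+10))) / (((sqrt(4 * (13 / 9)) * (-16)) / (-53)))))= 128860160 * sqrt(13) / 41499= 11195.74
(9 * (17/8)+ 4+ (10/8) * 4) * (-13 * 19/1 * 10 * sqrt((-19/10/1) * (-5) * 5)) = -277875 * sqrt(190)/8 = -478780.32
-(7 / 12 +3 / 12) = -5 / 6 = -0.83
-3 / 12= -1 / 4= -0.25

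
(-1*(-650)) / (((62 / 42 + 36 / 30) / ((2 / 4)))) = 34125 / 281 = 121.44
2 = 2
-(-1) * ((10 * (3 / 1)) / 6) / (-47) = -5 / 47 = -0.11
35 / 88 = 0.40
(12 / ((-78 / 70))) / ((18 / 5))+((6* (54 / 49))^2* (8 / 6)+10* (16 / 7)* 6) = 54061666 / 280917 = 192.45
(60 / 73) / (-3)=-20 / 73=-0.27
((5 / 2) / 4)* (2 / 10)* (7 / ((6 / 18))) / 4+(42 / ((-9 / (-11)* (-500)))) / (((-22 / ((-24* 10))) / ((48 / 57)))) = -4361 / 15200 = -0.29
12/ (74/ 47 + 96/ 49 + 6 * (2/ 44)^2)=6687912/ 1976305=3.38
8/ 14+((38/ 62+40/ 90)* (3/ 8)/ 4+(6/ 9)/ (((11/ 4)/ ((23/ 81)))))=13724075/ 18561312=0.74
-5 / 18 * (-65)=325 / 18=18.06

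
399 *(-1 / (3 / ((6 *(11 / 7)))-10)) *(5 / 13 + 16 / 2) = 318934 / 923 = 345.54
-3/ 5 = -0.60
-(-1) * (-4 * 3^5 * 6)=-5832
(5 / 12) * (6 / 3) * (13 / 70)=13 / 84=0.15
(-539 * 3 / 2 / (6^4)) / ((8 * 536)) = -539 / 3704832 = -0.00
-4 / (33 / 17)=-68 / 33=-2.06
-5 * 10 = -50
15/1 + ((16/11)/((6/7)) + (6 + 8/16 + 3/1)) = 1729/66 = 26.20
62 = 62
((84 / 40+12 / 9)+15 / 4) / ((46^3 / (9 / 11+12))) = 20257 / 21413920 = 0.00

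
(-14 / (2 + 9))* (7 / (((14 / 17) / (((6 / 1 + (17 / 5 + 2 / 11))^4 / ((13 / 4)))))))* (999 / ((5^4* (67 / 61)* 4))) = -559351420692194781 / 54795086328125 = -10208.06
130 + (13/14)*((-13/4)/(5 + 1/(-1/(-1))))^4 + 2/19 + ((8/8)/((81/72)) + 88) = 219.07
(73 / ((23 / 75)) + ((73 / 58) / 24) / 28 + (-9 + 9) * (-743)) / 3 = 79.35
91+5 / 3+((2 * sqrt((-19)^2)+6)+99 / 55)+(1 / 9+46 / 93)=194006 / 1395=139.07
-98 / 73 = -1.34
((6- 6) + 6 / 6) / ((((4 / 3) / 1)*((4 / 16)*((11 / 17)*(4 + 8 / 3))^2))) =7803 / 48400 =0.16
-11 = -11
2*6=12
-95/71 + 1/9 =-784/639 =-1.23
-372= -372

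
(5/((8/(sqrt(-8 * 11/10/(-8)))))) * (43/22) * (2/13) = 43 * sqrt(110)/2288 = 0.20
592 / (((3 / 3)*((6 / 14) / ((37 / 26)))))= 76664 / 39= 1965.74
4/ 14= 2/ 7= 0.29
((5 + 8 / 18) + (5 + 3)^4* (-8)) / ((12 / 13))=-3833219 / 108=-35492.77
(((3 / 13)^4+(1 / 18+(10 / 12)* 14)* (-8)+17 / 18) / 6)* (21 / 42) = -7.74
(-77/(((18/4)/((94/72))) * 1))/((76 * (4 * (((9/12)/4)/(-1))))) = 3619/9234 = 0.39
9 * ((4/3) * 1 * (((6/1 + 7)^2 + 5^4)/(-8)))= -1191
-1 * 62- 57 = -119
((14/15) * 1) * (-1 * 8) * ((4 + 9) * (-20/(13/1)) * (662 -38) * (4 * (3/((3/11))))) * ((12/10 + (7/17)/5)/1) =446910464/85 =5257770.16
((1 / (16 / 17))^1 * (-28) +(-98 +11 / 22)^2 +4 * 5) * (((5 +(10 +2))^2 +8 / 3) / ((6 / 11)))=60935875 / 12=5077989.58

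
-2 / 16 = -1 / 8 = -0.12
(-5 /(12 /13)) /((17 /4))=-65 /51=-1.27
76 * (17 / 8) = 323 / 2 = 161.50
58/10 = 29/5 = 5.80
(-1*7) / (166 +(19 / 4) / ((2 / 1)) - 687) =56 / 4149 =0.01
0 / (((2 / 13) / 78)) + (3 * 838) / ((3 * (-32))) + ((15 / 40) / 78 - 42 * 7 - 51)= -38603 / 104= -371.18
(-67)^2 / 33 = 4489 / 33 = 136.03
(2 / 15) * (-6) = -4 / 5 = -0.80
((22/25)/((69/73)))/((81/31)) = 49786/139725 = 0.36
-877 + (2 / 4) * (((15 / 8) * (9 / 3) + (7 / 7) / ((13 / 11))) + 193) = -161671 / 208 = -777.26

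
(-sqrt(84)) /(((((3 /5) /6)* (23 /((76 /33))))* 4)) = -380* sqrt(21) /759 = -2.29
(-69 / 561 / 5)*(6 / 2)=-69 / 935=-0.07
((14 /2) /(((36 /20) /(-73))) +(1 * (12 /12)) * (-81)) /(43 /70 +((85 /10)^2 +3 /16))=-1839040 /368181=-4.99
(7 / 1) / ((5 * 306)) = 7 / 1530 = 0.00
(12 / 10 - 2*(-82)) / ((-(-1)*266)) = 59 / 95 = 0.62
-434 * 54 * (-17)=398412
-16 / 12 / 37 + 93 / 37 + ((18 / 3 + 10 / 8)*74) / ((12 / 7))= 93369 / 296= 315.44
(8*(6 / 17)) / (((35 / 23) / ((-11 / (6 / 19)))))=-38456 / 595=-64.63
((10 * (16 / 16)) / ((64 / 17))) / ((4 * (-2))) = -85 / 256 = -0.33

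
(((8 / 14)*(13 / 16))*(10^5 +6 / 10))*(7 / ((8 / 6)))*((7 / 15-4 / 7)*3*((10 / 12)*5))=-10214347 / 32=-319198.34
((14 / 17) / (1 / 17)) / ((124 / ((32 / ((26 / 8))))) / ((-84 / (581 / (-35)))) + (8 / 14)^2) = 1317120 / 264863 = 4.97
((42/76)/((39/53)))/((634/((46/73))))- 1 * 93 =-1063135289/11431654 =-93.00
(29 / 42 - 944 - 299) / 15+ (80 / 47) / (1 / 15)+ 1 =-1666709 / 29610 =-56.29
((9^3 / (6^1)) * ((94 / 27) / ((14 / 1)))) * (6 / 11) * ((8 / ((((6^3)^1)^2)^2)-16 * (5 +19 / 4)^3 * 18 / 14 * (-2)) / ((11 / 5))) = 17068651636759405 / 59750659584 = 285664.66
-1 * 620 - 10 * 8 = -700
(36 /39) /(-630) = -2 /1365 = -0.00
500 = 500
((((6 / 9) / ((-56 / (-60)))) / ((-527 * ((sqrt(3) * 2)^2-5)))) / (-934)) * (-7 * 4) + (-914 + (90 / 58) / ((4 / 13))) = -181646409117 / 199840508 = -908.96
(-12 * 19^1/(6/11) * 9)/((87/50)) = -62700/29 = -2162.07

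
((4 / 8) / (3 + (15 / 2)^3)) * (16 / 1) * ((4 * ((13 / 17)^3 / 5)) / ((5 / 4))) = 2249728 / 417482175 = 0.01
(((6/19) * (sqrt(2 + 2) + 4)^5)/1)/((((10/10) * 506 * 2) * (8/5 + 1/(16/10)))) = 466560/427823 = 1.09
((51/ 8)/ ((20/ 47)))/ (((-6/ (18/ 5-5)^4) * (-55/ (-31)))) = -59470369/ 11000000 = -5.41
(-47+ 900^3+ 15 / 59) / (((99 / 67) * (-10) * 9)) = -1440868407607 / 262845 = -5481817.83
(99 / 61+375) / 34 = 11487 / 1037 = 11.08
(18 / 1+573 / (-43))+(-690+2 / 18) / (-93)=435224 / 35991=12.09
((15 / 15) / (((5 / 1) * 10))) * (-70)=-7 / 5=-1.40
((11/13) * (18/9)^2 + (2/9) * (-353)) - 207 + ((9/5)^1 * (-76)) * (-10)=127055/117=1085.94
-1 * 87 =-87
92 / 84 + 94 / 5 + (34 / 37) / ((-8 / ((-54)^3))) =70345603 / 3885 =18106.98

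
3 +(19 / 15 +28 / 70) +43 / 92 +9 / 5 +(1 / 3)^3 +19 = 322561 / 12420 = 25.97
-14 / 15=-0.93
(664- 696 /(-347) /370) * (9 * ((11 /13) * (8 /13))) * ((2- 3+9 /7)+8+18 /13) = 848814202368 /28207283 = 30092.02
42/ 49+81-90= -57/ 7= -8.14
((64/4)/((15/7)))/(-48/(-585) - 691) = -208/19247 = -0.01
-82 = -82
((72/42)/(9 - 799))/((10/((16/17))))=-48/235025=-0.00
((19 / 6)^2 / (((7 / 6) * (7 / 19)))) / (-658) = -6859 / 193452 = -0.04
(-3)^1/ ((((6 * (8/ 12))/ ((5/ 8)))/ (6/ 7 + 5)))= -615/ 224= -2.75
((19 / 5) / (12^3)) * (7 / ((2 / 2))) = 133 / 8640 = 0.02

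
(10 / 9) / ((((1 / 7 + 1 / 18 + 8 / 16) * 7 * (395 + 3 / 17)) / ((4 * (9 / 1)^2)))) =6885 / 36949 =0.19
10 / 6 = 5 / 3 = 1.67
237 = 237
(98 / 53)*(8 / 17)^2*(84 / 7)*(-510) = -2257920 / 901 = -2506.02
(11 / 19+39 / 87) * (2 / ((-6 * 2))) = -283 / 1653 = -0.17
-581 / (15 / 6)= -1162 / 5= -232.40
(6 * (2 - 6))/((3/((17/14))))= -68/7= -9.71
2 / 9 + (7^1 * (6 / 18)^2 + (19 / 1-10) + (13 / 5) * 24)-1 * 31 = 207 / 5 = 41.40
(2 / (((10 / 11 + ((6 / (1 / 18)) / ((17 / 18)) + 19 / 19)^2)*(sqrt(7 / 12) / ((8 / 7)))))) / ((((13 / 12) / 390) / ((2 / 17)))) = 1436160*sqrt(21) / 690959143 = 0.01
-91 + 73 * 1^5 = -18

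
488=488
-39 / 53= -0.74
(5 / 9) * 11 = 55 / 9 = 6.11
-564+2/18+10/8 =-20255/36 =-562.64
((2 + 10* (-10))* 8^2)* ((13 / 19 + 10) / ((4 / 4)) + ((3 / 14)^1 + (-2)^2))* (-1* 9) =15978816 / 19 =840990.32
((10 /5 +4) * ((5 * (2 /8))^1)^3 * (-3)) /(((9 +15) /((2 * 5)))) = -1875 /128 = -14.65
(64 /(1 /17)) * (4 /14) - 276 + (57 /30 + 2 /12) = 3877 /105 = 36.92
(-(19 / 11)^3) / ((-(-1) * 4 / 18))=-61731 / 2662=-23.19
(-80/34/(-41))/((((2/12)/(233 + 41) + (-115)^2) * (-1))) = -65760/15154104997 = -0.00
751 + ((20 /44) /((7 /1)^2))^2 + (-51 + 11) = 206560456 /290521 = 711.00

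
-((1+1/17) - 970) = 968.94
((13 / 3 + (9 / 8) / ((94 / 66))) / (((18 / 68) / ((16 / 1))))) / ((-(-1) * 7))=392972 / 8883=44.24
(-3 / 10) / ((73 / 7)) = -21 / 730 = -0.03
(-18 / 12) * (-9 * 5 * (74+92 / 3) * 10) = 70650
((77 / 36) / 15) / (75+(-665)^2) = 77 / 238842000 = 0.00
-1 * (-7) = 7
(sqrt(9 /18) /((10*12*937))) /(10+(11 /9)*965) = 3*sqrt(2) /802446800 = 0.00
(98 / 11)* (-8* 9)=-7056 / 11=-641.45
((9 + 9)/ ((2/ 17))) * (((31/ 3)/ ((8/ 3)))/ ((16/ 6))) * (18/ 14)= 128061/ 448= 285.85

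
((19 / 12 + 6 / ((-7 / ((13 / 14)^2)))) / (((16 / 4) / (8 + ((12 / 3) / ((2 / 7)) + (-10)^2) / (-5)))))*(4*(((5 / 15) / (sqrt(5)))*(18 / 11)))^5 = -1706323968*sqrt(5) / 1381012325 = -2.76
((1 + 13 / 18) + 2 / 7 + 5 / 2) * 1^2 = 284 / 63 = 4.51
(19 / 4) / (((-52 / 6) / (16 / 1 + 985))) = -4389 / 8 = -548.62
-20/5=-4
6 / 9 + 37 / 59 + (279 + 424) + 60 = 135280 / 177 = 764.29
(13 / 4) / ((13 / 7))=7 / 4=1.75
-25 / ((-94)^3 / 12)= 75 / 207646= 0.00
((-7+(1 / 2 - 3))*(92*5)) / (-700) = 437 / 70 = 6.24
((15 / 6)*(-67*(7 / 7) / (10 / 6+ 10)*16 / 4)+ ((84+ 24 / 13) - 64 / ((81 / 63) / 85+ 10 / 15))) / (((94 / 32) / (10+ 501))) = -8466455904 / 743587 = -11385.97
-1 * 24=-24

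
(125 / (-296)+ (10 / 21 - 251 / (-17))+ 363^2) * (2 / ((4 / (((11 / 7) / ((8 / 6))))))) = 153184456469 / 1972544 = 77658.32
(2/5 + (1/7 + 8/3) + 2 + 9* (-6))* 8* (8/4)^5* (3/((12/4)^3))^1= -1311488/945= -1387.82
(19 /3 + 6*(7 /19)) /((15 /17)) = 8279 /855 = 9.68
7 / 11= 0.64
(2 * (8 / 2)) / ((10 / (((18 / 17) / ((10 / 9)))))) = 324 / 425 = 0.76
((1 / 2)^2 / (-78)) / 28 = -1 / 8736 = -0.00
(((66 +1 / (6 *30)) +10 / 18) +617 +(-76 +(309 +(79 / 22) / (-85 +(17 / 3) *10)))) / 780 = 30847181 / 26254800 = 1.17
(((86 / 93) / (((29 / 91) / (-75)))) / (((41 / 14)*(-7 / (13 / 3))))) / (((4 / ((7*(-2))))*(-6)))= 8902075 / 331731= 26.84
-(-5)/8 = 5/8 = 0.62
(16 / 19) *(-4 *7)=-23.58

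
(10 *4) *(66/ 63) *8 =335.24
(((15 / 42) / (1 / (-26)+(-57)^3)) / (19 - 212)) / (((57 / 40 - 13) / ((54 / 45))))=-3120 / 3011856979747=-0.00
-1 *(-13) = 13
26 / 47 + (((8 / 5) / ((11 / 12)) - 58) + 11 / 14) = -1987397 / 36190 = -54.92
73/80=0.91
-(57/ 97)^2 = -3249/ 9409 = -0.35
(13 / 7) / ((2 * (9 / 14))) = 13 / 9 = 1.44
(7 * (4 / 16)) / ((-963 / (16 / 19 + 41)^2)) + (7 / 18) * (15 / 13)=-16467535 / 6025812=-2.73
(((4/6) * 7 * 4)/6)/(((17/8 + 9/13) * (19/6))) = 5824/16701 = 0.35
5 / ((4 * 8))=5 / 32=0.16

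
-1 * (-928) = 928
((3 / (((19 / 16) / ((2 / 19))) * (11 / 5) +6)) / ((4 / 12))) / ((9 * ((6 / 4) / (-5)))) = -1600 / 14793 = -0.11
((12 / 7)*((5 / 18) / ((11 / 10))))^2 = 10000 / 53361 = 0.19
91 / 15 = 6.07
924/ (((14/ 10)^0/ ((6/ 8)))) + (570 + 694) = 1957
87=87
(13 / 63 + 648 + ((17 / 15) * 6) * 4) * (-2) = -425506 / 315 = -1350.81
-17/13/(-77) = 0.02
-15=-15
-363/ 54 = -121/ 18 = -6.72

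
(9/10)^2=81/100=0.81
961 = 961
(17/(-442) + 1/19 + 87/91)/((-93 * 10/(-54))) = 6039/107198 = 0.06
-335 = -335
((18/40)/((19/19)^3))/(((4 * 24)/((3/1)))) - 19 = -12151/640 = -18.99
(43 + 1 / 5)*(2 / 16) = 27 / 5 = 5.40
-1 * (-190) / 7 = 190 / 7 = 27.14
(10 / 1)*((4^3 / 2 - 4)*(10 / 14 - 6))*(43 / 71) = -63640 / 71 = -896.34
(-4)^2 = 16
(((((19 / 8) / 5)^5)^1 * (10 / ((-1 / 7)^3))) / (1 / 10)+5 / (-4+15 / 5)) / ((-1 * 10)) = 854421957 / 10240000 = 83.44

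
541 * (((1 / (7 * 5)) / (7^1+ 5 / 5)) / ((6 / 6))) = 541 / 280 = 1.93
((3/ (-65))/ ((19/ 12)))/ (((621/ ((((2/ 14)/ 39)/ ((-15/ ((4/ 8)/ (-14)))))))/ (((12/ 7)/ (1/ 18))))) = -8/ 633289475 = -0.00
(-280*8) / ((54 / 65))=-72800 / 27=-2696.30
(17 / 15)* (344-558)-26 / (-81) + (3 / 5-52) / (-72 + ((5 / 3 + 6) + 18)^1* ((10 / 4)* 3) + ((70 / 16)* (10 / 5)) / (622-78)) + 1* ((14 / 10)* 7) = -24729444653 / 106208415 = -232.84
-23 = -23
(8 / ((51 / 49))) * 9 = 1176 / 17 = 69.18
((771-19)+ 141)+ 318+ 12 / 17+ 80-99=20276 / 17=1192.71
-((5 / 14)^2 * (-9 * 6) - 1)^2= -597529 / 9604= -62.22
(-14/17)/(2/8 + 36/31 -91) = 248/26979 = 0.01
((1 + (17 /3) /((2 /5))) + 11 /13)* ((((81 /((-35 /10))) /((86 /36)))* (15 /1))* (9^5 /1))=-137401877.15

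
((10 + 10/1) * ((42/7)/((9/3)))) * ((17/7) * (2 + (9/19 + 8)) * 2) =270640/133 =2034.89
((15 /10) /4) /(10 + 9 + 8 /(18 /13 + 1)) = 31 /1848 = 0.02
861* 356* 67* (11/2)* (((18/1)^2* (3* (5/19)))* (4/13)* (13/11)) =199615479840/19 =10506077886.32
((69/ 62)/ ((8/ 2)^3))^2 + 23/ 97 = 362597369/ 1527267328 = 0.24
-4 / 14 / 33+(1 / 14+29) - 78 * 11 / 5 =-329261 / 2310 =-142.54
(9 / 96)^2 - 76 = -77815 / 1024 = -75.99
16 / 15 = 1.07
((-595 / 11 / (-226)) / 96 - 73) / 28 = -17421293 / 6682368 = -2.61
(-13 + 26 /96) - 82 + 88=-323 /48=-6.73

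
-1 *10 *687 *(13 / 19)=-89310 / 19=-4700.53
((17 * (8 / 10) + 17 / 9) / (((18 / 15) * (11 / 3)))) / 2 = 1.76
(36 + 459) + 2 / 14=3466 / 7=495.14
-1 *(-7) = 7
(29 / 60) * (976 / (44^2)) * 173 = 42.15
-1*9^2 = -81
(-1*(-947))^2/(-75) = -896809/75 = -11957.45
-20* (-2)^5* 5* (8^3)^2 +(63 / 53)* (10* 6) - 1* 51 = 44459623477 / 53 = 838860820.32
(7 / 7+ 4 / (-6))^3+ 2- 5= -80 / 27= -2.96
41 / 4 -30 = -79 / 4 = -19.75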